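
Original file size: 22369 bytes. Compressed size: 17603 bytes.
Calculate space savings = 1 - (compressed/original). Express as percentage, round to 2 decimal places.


ratio = compressed/original = 17603/22369 = 0.786937
savings = 1 - ratio = 1 - 0.786937 = 0.213063
as a percentage: 0.213063 * 100 = 21.31%

Space savings = 1 - 17603/22369 = 21.31%


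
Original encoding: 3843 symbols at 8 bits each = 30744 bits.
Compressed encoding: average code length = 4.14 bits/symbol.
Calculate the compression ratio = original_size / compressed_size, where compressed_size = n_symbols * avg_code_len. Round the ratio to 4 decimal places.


original_size = n_symbols * orig_bits = 3843 * 8 = 30744 bits
compressed_size = n_symbols * avg_code_len = 3843 * 4.14 = 15910.02 bits
ratio = original_size / compressed_size = 30744 / 15910.02 = 1.9324

Compression ratio = 1.9324


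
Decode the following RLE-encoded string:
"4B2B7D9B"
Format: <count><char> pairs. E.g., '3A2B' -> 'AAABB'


Expanding each <count><char> pair:
  4B -> 'BBBB'
  2B -> 'BB'
  7D -> 'DDDDDDD'
  9B -> 'BBBBBBBBB'

Decoded = BBBBBBDDDDDDDBBBBBBBBB


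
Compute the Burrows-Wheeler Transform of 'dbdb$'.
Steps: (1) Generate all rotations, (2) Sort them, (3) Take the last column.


Rotations (sorted):
  0: $dbdb -> last char: b
  1: b$dbd -> last char: d
  2: bdb$d -> last char: d
  3: db$db -> last char: b
  4: dbdb$ -> last char: $


BWT = bddb$


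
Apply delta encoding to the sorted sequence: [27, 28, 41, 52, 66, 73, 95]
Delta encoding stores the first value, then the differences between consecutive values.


First value: 27
Deltas:
  28 - 27 = 1
  41 - 28 = 13
  52 - 41 = 11
  66 - 52 = 14
  73 - 66 = 7
  95 - 73 = 22


Delta encoded: [27, 1, 13, 11, 14, 7, 22]


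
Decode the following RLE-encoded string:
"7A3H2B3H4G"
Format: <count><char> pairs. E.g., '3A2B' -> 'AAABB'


Expanding each <count><char> pair:
  7A -> 'AAAAAAA'
  3H -> 'HHH'
  2B -> 'BB'
  3H -> 'HHH'
  4G -> 'GGGG'

Decoded = AAAAAAAHHHBBHHHGGGG


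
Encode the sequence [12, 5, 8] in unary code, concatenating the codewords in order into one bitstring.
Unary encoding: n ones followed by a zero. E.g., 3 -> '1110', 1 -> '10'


Encode each number as n ones followed by a terminating 0:
  12 -> 1111111111110 (13 bits)
  5 -> 111110 (6 bits)
  8 -> 111111110 (9 bits)
Total length = 13 + 6 + 9 = 28 bits.

Unary([12, 5, 8]) = 1111111111110111110111111110 (28 bits)


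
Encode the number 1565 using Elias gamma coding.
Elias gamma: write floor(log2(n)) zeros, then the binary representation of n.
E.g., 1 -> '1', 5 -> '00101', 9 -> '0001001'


num_bits = floor(log2(1565)) + 1 = 11
leading_zeros = num_bits - 1 = 10
binary(1565) = 11000011101

Elias gamma(1565) = '0000000000' + '11000011101' = 000000000011000011101 (21 bits)


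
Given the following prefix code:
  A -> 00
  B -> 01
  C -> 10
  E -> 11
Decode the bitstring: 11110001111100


Decoding step by step:
Bits 11 -> E
Bits 11 -> E
Bits 00 -> A
Bits 01 -> B
Bits 11 -> E
Bits 11 -> E
Bits 00 -> A


Decoded message: EEABEEA


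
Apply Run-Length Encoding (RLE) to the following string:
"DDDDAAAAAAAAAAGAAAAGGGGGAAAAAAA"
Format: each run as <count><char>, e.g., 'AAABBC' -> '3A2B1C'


Scanning runs left to right:
  i=0: run of 'D' x 4 -> '4D'
  i=4: run of 'A' x 10 -> '10A'
  i=14: run of 'G' x 1 -> '1G'
  i=15: run of 'A' x 4 -> '4A'
  i=19: run of 'G' x 5 -> '5G'
  i=24: run of 'A' x 7 -> '7A'

RLE = 4D10A1G4A5G7A


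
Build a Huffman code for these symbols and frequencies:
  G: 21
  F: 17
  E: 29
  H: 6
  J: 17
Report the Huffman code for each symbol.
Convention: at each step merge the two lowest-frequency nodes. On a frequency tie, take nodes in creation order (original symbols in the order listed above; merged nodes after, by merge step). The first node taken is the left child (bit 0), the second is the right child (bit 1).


Huffman tree construction:
Step 1: Merge H(6) + F(17) = 23
Step 2: Merge J(17) + G(21) = 38
Step 3: Merge (H+F)(23) + E(29) = 52
Step 4: Merge (J+G)(38) + ((H+F)+E)(52) = 90
Read each symbol's code off the tree from the root (left child = 0, right child = 1).

Codes:
  G: 01 (length 2)
  F: 101 (length 3)
  E: 11 (length 2)
  H: 100 (length 3)
  J: 00 (length 2)
Average code length: 203/90 = 2.2556 bits/symbol


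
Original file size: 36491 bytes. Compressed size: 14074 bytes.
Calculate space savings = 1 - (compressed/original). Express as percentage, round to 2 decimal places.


ratio = compressed/original = 14074/36491 = 0.385684
savings = 1 - ratio = 1 - 0.385684 = 0.614316
as a percentage: 0.614316 * 100 = 61.43%

Space savings = 1 - 14074/36491 = 61.43%


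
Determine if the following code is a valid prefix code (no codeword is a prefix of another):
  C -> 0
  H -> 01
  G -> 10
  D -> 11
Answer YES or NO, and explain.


Checking each pair (does one codeword prefix another?):
  C='0' vs H='01': prefix -- VIOLATION

NO -- this is NOT a valid prefix code. C (0) is a prefix of H (01).


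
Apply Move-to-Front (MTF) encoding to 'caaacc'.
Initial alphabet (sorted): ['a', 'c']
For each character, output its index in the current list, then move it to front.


MTF encoding:
'c': index 1 in ['a', 'c'] -> ['c', 'a']
'a': index 1 in ['c', 'a'] -> ['a', 'c']
'a': index 0 in ['a', 'c'] -> ['a', 'c']
'a': index 0 in ['a', 'c'] -> ['a', 'c']
'c': index 1 in ['a', 'c'] -> ['c', 'a']
'c': index 0 in ['c', 'a'] -> ['c', 'a']


Output: [1, 1, 0, 0, 1, 0]


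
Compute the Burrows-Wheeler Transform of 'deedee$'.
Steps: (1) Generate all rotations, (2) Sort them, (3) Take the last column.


Rotations (sorted):
  0: $deedee -> last char: e
  1: dee$dee -> last char: e
  2: deedee$ -> last char: $
  3: e$deede -> last char: e
  4: edee$de -> last char: e
  5: ee$deed -> last char: d
  6: eedee$d -> last char: d


BWT = ee$eedd


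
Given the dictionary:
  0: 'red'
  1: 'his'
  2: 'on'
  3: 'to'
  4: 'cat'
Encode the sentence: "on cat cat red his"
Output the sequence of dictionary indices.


Look up each word in the dictionary:
  'on' -> 2
  'cat' -> 4
  'cat' -> 4
  'red' -> 0
  'his' -> 1

Encoded: [2, 4, 4, 0, 1]


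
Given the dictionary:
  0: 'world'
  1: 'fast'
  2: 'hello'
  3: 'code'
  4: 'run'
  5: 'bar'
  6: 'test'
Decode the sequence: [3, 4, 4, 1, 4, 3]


Look up each index in the dictionary:
  3 -> 'code'
  4 -> 'run'
  4 -> 'run'
  1 -> 'fast'
  4 -> 'run'
  3 -> 'code'

Decoded: "code run run fast run code"


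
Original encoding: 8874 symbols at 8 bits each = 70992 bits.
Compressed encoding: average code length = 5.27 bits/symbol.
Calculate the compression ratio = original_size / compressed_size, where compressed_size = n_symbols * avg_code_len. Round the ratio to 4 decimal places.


original_size = n_symbols * orig_bits = 8874 * 8 = 70992 bits
compressed_size = n_symbols * avg_code_len = 8874 * 5.27 = 46765.98 bits
ratio = original_size / compressed_size = 70992 / 46765.98 = 1.518

Compression ratio = 1.518


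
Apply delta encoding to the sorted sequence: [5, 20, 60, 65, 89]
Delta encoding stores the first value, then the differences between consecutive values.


First value: 5
Deltas:
  20 - 5 = 15
  60 - 20 = 40
  65 - 60 = 5
  89 - 65 = 24


Delta encoded: [5, 15, 40, 5, 24]


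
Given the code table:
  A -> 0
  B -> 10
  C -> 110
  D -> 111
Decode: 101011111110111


Decoding:
10 -> B
10 -> B
111 -> D
111 -> D
10 -> B
111 -> D


Result: BBDDBD


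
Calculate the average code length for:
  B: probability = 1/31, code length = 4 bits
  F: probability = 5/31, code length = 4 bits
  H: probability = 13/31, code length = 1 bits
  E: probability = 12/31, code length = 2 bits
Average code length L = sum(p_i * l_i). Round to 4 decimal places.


Weighted contributions p_i * l_i:
  B: (1/31) * 4 = 4/31
  F: (5/31) * 4 = 20/31
  H: (13/31) * 1 = 13/31
  E: (12/31) * 2 = 24/31
Sum = (4 + 20 + 13 + 24)/31 = 61/31

L = 61/31 = 1.9677 bits/symbol


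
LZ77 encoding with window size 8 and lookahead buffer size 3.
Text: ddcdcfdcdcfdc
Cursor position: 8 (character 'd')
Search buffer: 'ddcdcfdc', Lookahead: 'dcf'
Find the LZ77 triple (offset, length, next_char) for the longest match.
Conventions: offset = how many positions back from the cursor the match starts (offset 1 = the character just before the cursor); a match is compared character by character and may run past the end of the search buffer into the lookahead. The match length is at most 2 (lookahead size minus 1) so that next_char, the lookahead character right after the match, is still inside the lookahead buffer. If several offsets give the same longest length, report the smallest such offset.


Try each offset into the search buffer:
  offset=1 (pos 7, char 'c'): match length 0
  offset=2 (pos 6, char 'd'): match length 2
  offset=3 (pos 5, char 'f'): match length 0
  offset=4 (pos 4, char 'c'): match length 0
  offset=5 (pos 3, char 'd'): match length 2
  offset=6 (pos 2, char 'c'): match length 0
  offset=7 (pos 1, char 'd'): match length 2
  offset=8 (pos 0, char 'd'): match length 1
Longest match has length 2, found at offsets 2, 5, 7; take the smallest, offset 2.
next_char = character at position 8 + 2 = 10 -> 'f'

Best match: offset=2, length=2 (matching 'dc' starting at position 6)
LZ77 triple: (2, 2, 'f')


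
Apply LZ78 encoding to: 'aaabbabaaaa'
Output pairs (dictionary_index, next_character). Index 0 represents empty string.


LZ78 encoding steps:
Dictionary: {0: ''}
Step 1: w='' (idx 0), next='a' -> output (0, 'a'), add 'a' as idx 1
Step 2: w='a' (idx 1), next='a' -> output (1, 'a'), add 'aa' as idx 2
Step 3: w='' (idx 0), next='b' -> output (0, 'b'), add 'b' as idx 3
Step 4: w='b' (idx 3), next='a' -> output (3, 'a'), add 'ba' as idx 4
Step 5: w='ba' (idx 4), next='a' -> output (4, 'a'), add 'baa' as idx 5
Step 6: w='aa' (idx 2), end of input -> output (2, '')


Encoded: [(0, 'a'), (1, 'a'), (0, 'b'), (3, 'a'), (4, 'a'), (2, '')]


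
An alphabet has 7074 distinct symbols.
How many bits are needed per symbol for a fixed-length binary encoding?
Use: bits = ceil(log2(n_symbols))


log2(7074) = 12.7883
Bracket: 2^12 = 4096 < 7074 <= 2^13 = 8192
So ceil(log2(7074)) = 13

bits = ceil(log2(7074)) = ceil(12.7883) = 13 bits


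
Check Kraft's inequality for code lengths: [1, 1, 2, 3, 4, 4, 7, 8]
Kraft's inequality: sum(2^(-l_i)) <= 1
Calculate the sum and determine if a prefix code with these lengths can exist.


Sum = 2^(-1) + 2^(-1) + 2^(-2) + 2^(-3) + 2^(-4) + 2^(-4) + 2^(-7) + 2^(-8)
    = 0.5 + 0.5 + 0.25 + 0.125 + 0.0625 + 0.0625 + 0.0078125 + 0.00390625
    = 387/256 = 1.51171875
Since 1.51171875 > 1, Kraft's inequality is NOT satisfied.
A prefix code with these lengths CANNOT exist.

Kraft sum = 1.51171875. Not satisfied.


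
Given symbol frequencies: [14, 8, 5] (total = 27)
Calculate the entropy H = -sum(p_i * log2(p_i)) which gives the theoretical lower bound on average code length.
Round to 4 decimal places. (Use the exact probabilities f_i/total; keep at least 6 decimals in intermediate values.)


Per-symbol terms -p_i * log2(p_i) with p_i = f_i/27:
  p = 14/27 = 0.518519: log2(p) = -0.947533, -p*log2(p) = 0.491313
  p = 8/27 = 0.296296: log2(p) = -1.754888, -p*log2(p) = 0.519967
  p = 5/27 = 0.185185: log2(p) = -2.432959, -p*log2(p) = 0.450548
H = 0.491313 + 0.519967 + 0.450548 = 1.461828

H = 1.4618 bits/symbol


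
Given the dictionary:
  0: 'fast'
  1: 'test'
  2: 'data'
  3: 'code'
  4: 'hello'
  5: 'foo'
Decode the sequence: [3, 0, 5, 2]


Look up each index in the dictionary:
  3 -> 'code'
  0 -> 'fast'
  5 -> 'foo'
  2 -> 'data'

Decoded: "code fast foo data"


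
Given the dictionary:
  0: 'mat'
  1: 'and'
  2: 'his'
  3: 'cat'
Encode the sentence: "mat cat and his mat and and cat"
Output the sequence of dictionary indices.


Look up each word in the dictionary:
  'mat' -> 0
  'cat' -> 3
  'and' -> 1
  'his' -> 2
  'mat' -> 0
  'and' -> 1
  'and' -> 1
  'cat' -> 3

Encoded: [0, 3, 1, 2, 0, 1, 1, 3]


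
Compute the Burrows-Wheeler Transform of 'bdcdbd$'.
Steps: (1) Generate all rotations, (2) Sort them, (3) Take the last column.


Rotations (sorted):
  0: $bdcdbd -> last char: d
  1: bd$bdcd -> last char: d
  2: bdcdbd$ -> last char: $
  3: cdbd$bd -> last char: d
  4: d$bdcdb -> last char: b
  5: dbd$bdc -> last char: c
  6: dcdbd$b -> last char: b


BWT = dd$dbcb


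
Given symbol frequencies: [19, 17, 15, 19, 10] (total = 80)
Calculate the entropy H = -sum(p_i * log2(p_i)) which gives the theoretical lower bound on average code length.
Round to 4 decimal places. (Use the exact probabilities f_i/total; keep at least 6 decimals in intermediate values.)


Per-symbol terms -p_i * log2(p_i) with p_i = f_i/80:
  p = 19/80 = 0.237500: log2(p) = -2.074001, -p*log2(p) = 0.492575
  p = 17/80 = 0.212500: log2(p) = -2.234465, -p*log2(p) = 0.474824
  p = 15/80 = 0.187500: log2(p) = -2.415037, -p*log2(p) = 0.452820
  p = 19/80 = 0.237500: log2(p) = -2.074001, -p*log2(p) = 0.492575
  p = 10/80 = 0.125000: log2(p) = -3.000000, -p*log2(p) = 0.375000
H = 0.492575 + 0.474824 + 0.452820 + 0.492575 + 0.375000 = 2.287794

H = 2.2878 bits/symbol


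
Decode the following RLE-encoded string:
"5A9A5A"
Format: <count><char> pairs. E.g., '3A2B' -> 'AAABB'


Expanding each <count><char> pair:
  5A -> 'AAAAA'
  9A -> 'AAAAAAAAA'
  5A -> 'AAAAA'

Decoded = AAAAAAAAAAAAAAAAAAA


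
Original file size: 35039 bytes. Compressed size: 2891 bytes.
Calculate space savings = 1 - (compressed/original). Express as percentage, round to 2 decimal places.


ratio = compressed/original = 2891/35039 = 0.082508
savings = 1 - ratio = 1 - 0.082508 = 0.917492
as a percentage: 0.917492 * 100 = 91.75%

Space savings = 1 - 2891/35039 = 91.75%


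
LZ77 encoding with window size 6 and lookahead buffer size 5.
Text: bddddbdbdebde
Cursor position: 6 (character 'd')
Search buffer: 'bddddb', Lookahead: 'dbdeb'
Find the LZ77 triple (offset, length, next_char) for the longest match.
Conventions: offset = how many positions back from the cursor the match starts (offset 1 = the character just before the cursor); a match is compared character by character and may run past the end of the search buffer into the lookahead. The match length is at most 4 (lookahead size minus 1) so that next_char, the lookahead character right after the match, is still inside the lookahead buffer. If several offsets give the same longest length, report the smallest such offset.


Try each offset into the search buffer:
  offset=1 (pos 5, char 'b'): match length 0
  offset=2 (pos 4, char 'd'): match length 3
  offset=3 (pos 3, char 'd'): match length 1
  offset=4 (pos 2, char 'd'): match length 1
  offset=5 (pos 1, char 'd'): match length 1
  offset=6 (pos 0, char 'b'): match length 0
Longest match has length 3 at offset 2.
next_char = character at position 6 + 3 = 9 -> 'e'

Best match: offset=2, length=3 (matching 'dbd' starting at position 4)
LZ77 triple: (2, 3, 'e')


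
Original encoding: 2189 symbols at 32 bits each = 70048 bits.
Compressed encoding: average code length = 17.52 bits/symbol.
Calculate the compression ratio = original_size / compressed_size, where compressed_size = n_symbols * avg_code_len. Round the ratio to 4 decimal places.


original_size = n_symbols * orig_bits = 2189 * 32 = 70048 bits
compressed_size = n_symbols * avg_code_len = 2189 * 17.52 = 38351.28 bits
ratio = original_size / compressed_size = 70048 / 38351.28 = 1.8265

Compression ratio = 1.8265


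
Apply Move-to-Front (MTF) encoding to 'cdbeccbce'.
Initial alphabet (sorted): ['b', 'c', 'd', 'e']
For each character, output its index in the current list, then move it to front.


MTF encoding:
'c': index 1 in ['b', 'c', 'd', 'e'] -> ['c', 'b', 'd', 'e']
'd': index 2 in ['c', 'b', 'd', 'e'] -> ['d', 'c', 'b', 'e']
'b': index 2 in ['d', 'c', 'b', 'e'] -> ['b', 'd', 'c', 'e']
'e': index 3 in ['b', 'd', 'c', 'e'] -> ['e', 'b', 'd', 'c']
'c': index 3 in ['e', 'b', 'd', 'c'] -> ['c', 'e', 'b', 'd']
'c': index 0 in ['c', 'e', 'b', 'd'] -> ['c', 'e', 'b', 'd']
'b': index 2 in ['c', 'e', 'b', 'd'] -> ['b', 'c', 'e', 'd']
'c': index 1 in ['b', 'c', 'e', 'd'] -> ['c', 'b', 'e', 'd']
'e': index 2 in ['c', 'b', 'e', 'd'] -> ['e', 'c', 'b', 'd']


Output: [1, 2, 2, 3, 3, 0, 2, 1, 2]


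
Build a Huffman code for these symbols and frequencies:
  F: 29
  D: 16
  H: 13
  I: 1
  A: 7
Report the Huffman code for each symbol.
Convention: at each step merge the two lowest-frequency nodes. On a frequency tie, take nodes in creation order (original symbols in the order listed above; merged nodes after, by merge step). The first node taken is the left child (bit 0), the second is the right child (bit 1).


Huffman tree construction:
Step 1: Merge I(1) + A(7) = 8
Step 2: Merge (I+A)(8) + H(13) = 21
Step 3: Merge D(16) + ((I+A)+H)(21) = 37
Step 4: Merge F(29) + (D+((I+A)+H))(37) = 66
Read each symbol's code off the tree from the root (left child = 0, right child = 1).

Codes:
  F: 0 (length 1)
  D: 10 (length 2)
  H: 111 (length 3)
  I: 1100 (length 4)
  A: 1101 (length 4)
Average code length: 132/66 = 2.0000 bits/symbol


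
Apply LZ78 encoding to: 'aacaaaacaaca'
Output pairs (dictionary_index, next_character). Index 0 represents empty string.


LZ78 encoding steps:
Dictionary: {0: ''}
Step 1: w='' (idx 0), next='a' -> output (0, 'a'), add 'a' as idx 1
Step 2: w='a' (idx 1), next='c' -> output (1, 'c'), add 'ac' as idx 2
Step 3: w='a' (idx 1), next='a' -> output (1, 'a'), add 'aa' as idx 3
Step 4: w='aa' (idx 3), next='c' -> output (3, 'c'), add 'aac' as idx 4
Step 5: w='aac' (idx 4), next='a' -> output (4, 'a'), add 'aaca' as idx 5


Encoded: [(0, 'a'), (1, 'c'), (1, 'a'), (3, 'c'), (4, 'a')]


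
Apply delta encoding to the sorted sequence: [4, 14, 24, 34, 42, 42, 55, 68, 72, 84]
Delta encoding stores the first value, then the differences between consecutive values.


First value: 4
Deltas:
  14 - 4 = 10
  24 - 14 = 10
  34 - 24 = 10
  42 - 34 = 8
  42 - 42 = 0
  55 - 42 = 13
  68 - 55 = 13
  72 - 68 = 4
  84 - 72 = 12


Delta encoded: [4, 10, 10, 10, 8, 0, 13, 13, 4, 12]


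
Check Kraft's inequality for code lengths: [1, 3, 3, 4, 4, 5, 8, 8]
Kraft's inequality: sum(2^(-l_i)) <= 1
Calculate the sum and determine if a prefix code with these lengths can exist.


Sum = 2^(-1) + 2^(-3) + 2^(-3) + 2^(-4) + 2^(-4) + 2^(-5) + 2^(-8) + 2^(-8)
    = 0.5 + 0.125 + 0.125 + 0.0625 + 0.0625 + 0.03125 + 0.00390625 + 0.00390625
    = 234/256 = 0.9140625
Since 0.9140625 <= 1, Kraft's inequality IS satisfied.
A prefix code with these lengths CAN exist.

Kraft sum = 0.9140625. Satisfied.


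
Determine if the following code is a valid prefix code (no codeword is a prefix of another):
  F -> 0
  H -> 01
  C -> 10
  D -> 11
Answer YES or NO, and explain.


Checking each pair (does one codeword prefix another?):
  F='0' vs H='01': prefix -- VIOLATION

NO -- this is NOT a valid prefix code. F (0) is a prefix of H (01).


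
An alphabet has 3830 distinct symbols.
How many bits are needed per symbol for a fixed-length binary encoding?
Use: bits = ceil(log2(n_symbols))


log2(3830) = 11.9031
Bracket: 2^11 = 2048 < 3830 <= 2^12 = 4096
So ceil(log2(3830)) = 12

bits = ceil(log2(3830)) = ceil(11.9031) = 12 bits


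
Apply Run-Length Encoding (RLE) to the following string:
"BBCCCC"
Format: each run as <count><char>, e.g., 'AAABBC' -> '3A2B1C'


Scanning runs left to right:
  i=0: run of 'B' x 2 -> '2B'
  i=2: run of 'C' x 4 -> '4C'

RLE = 2B4C


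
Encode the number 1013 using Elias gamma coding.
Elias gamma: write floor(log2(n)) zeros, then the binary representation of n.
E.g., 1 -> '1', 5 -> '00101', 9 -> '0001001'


num_bits = floor(log2(1013)) + 1 = 10
leading_zeros = num_bits - 1 = 9
binary(1013) = 1111110101

Elias gamma(1013) = '000000000' + '1111110101' = 0000000001111110101 (19 bits)


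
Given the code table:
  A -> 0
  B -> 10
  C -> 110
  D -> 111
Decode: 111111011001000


Decoding:
111 -> D
111 -> D
0 -> A
110 -> C
0 -> A
10 -> B
0 -> A
0 -> A


Result: DDACABAA


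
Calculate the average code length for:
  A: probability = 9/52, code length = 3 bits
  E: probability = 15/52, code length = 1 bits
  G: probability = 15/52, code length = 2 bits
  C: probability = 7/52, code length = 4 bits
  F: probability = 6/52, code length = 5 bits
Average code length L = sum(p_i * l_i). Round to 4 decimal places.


Weighted contributions p_i * l_i:
  A: (9/52) * 3 = 27/52
  E: (15/52) * 1 = 15/52
  G: (15/52) * 2 = 30/52
  C: (7/52) * 4 = 28/52
  F: (6/52) * 5 = 30/52
Sum = (27 + 15 + 30 + 28 + 30)/52 = 130/52

L = 130/52 = 2.5000 bits/symbol


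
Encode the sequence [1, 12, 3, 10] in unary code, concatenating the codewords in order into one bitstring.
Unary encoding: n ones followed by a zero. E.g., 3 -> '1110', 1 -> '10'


Encode each number as n ones followed by a terminating 0:
  1 -> 10 (2 bits)
  12 -> 1111111111110 (13 bits)
  3 -> 1110 (4 bits)
  10 -> 11111111110 (11 bits)
Total length = 2 + 13 + 4 + 11 = 30 bits.

Unary([1, 12, 3, 10]) = 101111111111110111011111111110 (30 bits)


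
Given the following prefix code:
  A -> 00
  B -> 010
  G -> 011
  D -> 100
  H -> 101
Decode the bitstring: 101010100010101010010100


Decoding step by step:
Bits 101 -> H
Bits 010 -> B
Bits 100 -> D
Bits 010 -> B
Bits 101 -> H
Bits 010 -> B
Bits 010 -> B
Bits 100 -> D


Decoded message: HBDBHBBD


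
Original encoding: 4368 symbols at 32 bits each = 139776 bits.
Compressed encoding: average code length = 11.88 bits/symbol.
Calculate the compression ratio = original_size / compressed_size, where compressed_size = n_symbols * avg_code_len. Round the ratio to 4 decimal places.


original_size = n_symbols * orig_bits = 4368 * 32 = 139776 bits
compressed_size = n_symbols * avg_code_len = 4368 * 11.88 = 51891.84 bits
ratio = original_size / compressed_size = 139776 / 51891.84 = 2.6936

Compression ratio = 2.6936


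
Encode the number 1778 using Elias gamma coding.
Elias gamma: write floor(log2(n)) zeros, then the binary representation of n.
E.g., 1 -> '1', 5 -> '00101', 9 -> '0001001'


num_bits = floor(log2(1778)) + 1 = 11
leading_zeros = num_bits - 1 = 10
binary(1778) = 11011110010

Elias gamma(1778) = '0000000000' + '11011110010' = 000000000011011110010 (21 bits)


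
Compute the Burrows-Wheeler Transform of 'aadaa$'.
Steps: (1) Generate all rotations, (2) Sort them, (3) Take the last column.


Rotations (sorted):
  0: $aadaa -> last char: a
  1: a$aada -> last char: a
  2: aa$aad -> last char: d
  3: aadaa$ -> last char: $
  4: adaa$a -> last char: a
  5: daa$aa -> last char: a


BWT = aad$aa


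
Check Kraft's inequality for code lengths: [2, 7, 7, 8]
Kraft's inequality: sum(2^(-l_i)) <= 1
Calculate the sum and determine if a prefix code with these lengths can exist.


Sum = 2^(-2) + 2^(-7) + 2^(-7) + 2^(-8)
    = 0.25 + 0.0078125 + 0.0078125 + 0.00390625
    = 69/256 = 0.26953125
Since 0.26953125 <= 1, Kraft's inequality IS satisfied.
A prefix code with these lengths CAN exist.

Kraft sum = 0.26953125. Satisfied.


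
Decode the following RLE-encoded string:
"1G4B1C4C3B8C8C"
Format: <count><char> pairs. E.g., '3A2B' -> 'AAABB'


Expanding each <count><char> pair:
  1G -> 'G'
  4B -> 'BBBB'
  1C -> 'C'
  4C -> 'CCCC'
  3B -> 'BBB'
  8C -> 'CCCCCCCC'
  8C -> 'CCCCCCCC'

Decoded = GBBBBCCCCCBBBCCCCCCCCCCCCCCCC


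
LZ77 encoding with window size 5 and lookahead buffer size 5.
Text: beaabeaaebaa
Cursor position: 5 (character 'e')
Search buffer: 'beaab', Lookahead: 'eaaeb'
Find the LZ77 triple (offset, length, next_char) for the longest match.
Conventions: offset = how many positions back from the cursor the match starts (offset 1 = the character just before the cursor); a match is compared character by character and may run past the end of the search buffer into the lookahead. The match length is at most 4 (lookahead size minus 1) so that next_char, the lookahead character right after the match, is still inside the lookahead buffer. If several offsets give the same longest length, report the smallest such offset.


Try each offset into the search buffer:
  offset=1 (pos 4, char 'b'): match length 0
  offset=2 (pos 3, char 'a'): match length 0
  offset=3 (pos 2, char 'a'): match length 0
  offset=4 (pos 1, char 'e'): match length 3
  offset=5 (pos 0, char 'b'): match length 0
Longest match has length 3 at offset 4.
next_char = character at position 5 + 3 = 8 -> 'e'

Best match: offset=4, length=3 (matching 'eaa' starting at position 1)
LZ77 triple: (4, 3, 'e')


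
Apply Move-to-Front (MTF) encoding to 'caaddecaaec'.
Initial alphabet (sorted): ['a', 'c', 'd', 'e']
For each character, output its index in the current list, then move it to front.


MTF encoding:
'c': index 1 in ['a', 'c', 'd', 'e'] -> ['c', 'a', 'd', 'e']
'a': index 1 in ['c', 'a', 'd', 'e'] -> ['a', 'c', 'd', 'e']
'a': index 0 in ['a', 'c', 'd', 'e'] -> ['a', 'c', 'd', 'e']
'd': index 2 in ['a', 'c', 'd', 'e'] -> ['d', 'a', 'c', 'e']
'd': index 0 in ['d', 'a', 'c', 'e'] -> ['d', 'a', 'c', 'e']
'e': index 3 in ['d', 'a', 'c', 'e'] -> ['e', 'd', 'a', 'c']
'c': index 3 in ['e', 'd', 'a', 'c'] -> ['c', 'e', 'd', 'a']
'a': index 3 in ['c', 'e', 'd', 'a'] -> ['a', 'c', 'e', 'd']
'a': index 0 in ['a', 'c', 'e', 'd'] -> ['a', 'c', 'e', 'd']
'e': index 2 in ['a', 'c', 'e', 'd'] -> ['e', 'a', 'c', 'd']
'c': index 2 in ['e', 'a', 'c', 'd'] -> ['c', 'e', 'a', 'd']


Output: [1, 1, 0, 2, 0, 3, 3, 3, 0, 2, 2]


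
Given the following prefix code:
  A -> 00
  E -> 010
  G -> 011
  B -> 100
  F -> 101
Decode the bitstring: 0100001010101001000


Decoding step by step:
Bits 010 -> E
Bits 00 -> A
Bits 010 -> E
Bits 101 -> F
Bits 010 -> E
Bits 010 -> E
Bits 00 -> A


Decoded message: EAEFEEA


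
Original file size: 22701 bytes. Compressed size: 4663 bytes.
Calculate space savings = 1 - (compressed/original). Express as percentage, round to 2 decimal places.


ratio = compressed/original = 4663/22701 = 0.205409
savings = 1 - ratio = 1 - 0.205409 = 0.794591
as a percentage: 0.794591 * 100 = 79.46%

Space savings = 1 - 4663/22701 = 79.46%


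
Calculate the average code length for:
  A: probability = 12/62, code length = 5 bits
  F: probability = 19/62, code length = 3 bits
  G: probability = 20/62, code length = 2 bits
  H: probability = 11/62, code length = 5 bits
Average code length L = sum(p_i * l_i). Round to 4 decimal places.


Weighted contributions p_i * l_i:
  A: (12/62) * 5 = 60/62
  F: (19/62) * 3 = 57/62
  G: (20/62) * 2 = 40/62
  H: (11/62) * 5 = 55/62
Sum = (60 + 57 + 40 + 55)/62 = 212/62

L = 212/62 = 3.4194 bits/symbol


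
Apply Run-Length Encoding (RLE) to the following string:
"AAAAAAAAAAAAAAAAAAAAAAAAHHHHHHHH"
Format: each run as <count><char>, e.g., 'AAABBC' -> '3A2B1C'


Scanning runs left to right:
  i=0: run of 'A' x 24 -> '24A'
  i=24: run of 'H' x 8 -> '8H'

RLE = 24A8H


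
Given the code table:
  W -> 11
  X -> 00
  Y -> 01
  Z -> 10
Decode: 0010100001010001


Decoding:
00 -> X
10 -> Z
10 -> Z
00 -> X
01 -> Y
01 -> Y
00 -> X
01 -> Y


Result: XZZXYYXY


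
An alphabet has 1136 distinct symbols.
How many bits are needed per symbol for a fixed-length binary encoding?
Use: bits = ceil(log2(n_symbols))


log2(1136) = 10.1497
Bracket: 2^10 = 1024 < 1136 <= 2^11 = 2048
So ceil(log2(1136)) = 11

bits = ceil(log2(1136)) = ceil(10.1497) = 11 bits


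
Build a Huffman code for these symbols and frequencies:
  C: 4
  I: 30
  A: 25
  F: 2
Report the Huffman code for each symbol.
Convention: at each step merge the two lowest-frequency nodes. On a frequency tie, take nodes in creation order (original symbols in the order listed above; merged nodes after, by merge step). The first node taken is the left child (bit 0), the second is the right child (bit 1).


Huffman tree construction:
Step 1: Merge F(2) + C(4) = 6
Step 2: Merge (F+C)(6) + A(25) = 31
Step 3: Merge I(30) + ((F+C)+A)(31) = 61
Read each symbol's code off the tree from the root (left child = 0, right child = 1).

Codes:
  C: 101 (length 3)
  I: 0 (length 1)
  A: 11 (length 2)
  F: 100 (length 3)
Average code length: 98/61 = 1.6066 bits/symbol


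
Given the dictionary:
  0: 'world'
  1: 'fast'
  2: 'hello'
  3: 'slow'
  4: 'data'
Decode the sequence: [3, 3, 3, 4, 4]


Look up each index in the dictionary:
  3 -> 'slow'
  3 -> 'slow'
  3 -> 'slow'
  4 -> 'data'
  4 -> 'data'

Decoded: "slow slow slow data data"


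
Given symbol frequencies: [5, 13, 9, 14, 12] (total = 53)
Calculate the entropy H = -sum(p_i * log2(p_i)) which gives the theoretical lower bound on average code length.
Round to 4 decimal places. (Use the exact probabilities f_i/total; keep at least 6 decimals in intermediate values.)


Per-symbol terms -p_i * log2(p_i) with p_i = f_i/53:
  p = 5/53 = 0.094340: log2(p) = -3.405992, -p*log2(p) = 0.321320
  p = 13/53 = 0.245283: log2(p) = -2.027481, -p*log2(p) = 0.497307
  p = 9/53 = 0.169811: log2(p) = -2.557995, -p*log2(p) = 0.434377
  p = 14/53 = 0.264151: log2(p) = -1.920566, -p*log2(p) = 0.507319
  p = 12/53 = 0.226415: log2(p) = -2.142958, -p*log2(p) = 0.485198
H = 0.321320 + 0.497307 + 0.434377 + 0.507319 + 0.485198 = 2.245521

H = 2.2455 bits/symbol


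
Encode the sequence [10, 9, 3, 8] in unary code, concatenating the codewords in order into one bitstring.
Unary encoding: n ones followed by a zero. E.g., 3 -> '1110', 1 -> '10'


Encode each number as n ones followed by a terminating 0:
  10 -> 11111111110 (11 bits)
  9 -> 1111111110 (10 bits)
  3 -> 1110 (4 bits)
  8 -> 111111110 (9 bits)
Total length = 11 + 10 + 4 + 9 = 34 bits.

Unary([10, 9, 3, 8]) = 1111111111011111111101110111111110 (34 bits)


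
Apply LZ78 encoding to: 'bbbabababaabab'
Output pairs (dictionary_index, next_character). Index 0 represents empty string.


LZ78 encoding steps:
Dictionary: {0: ''}
Step 1: w='' (idx 0), next='b' -> output (0, 'b'), add 'b' as idx 1
Step 2: w='b' (idx 1), next='b' -> output (1, 'b'), add 'bb' as idx 2
Step 3: w='' (idx 0), next='a' -> output (0, 'a'), add 'a' as idx 3
Step 4: w='b' (idx 1), next='a' -> output (1, 'a'), add 'ba' as idx 4
Step 5: w='ba' (idx 4), next='b' -> output (4, 'b'), add 'bab' as idx 5
Step 6: w='a' (idx 3), next='a' -> output (3, 'a'), add 'aa' as idx 6
Step 7: w='bab' (idx 5), end of input -> output (5, '')


Encoded: [(0, 'b'), (1, 'b'), (0, 'a'), (1, 'a'), (4, 'b'), (3, 'a'), (5, '')]


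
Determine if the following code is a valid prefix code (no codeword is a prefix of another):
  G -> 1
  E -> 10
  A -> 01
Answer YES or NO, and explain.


Checking each pair (does one codeword prefix another?):
  G='1' vs E='10': prefix -- VIOLATION

NO -- this is NOT a valid prefix code. G (1) is a prefix of E (10).


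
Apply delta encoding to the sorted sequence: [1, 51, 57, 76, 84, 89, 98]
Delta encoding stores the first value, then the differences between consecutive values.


First value: 1
Deltas:
  51 - 1 = 50
  57 - 51 = 6
  76 - 57 = 19
  84 - 76 = 8
  89 - 84 = 5
  98 - 89 = 9


Delta encoded: [1, 50, 6, 19, 8, 5, 9]


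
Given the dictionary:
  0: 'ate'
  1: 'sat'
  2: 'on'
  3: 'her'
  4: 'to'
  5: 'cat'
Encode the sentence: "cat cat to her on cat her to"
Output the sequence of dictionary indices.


Look up each word in the dictionary:
  'cat' -> 5
  'cat' -> 5
  'to' -> 4
  'her' -> 3
  'on' -> 2
  'cat' -> 5
  'her' -> 3
  'to' -> 4

Encoded: [5, 5, 4, 3, 2, 5, 3, 4]


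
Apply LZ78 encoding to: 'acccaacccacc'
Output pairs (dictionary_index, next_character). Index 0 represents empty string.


LZ78 encoding steps:
Dictionary: {0: ''}
Step 1: w='' (idx 0), next='a' -> output (0, 'a'), add 'a' as idx 1
Step 2: w='' (idx 0), next='c' -> output (0, 'c'), add 'c' as idx 2
Step 3: w='c' (idx 2), next='c' -> output (2, 'c'), add 'cc' as idx 3
Step 4: w='a' (idx 1), next='a' -> output (1, 'a'), add 'aa' as idx 4
Step 5: w='cc' (idx 3), next='c' -> output (3, 'c'), add 'ccc' as idx 5
Step 6: w='a' (idx 1), next='c' -> output (1, 'c'), add 'ac' as idx 6
Step 7: w='c' (idx 2), end of input -> output (2, '')


Encoded: [(0, 'a'), (0, 'c'), (2, 'c'), (1, 'a'), (3, 'c'), (1, 'c'), (2, '')]


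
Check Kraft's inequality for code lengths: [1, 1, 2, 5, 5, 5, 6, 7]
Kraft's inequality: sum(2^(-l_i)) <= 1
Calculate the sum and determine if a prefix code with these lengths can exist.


Sum = 2^(-1) + 2^(-1) + 2^(-2) + 2^(-5) + 2^(-5) + 2^(-5) + 2^(-6) + 2^(-7)
    = 0.5 + 0.5 + 0.25 + 0.03125 + 0.03125 + 0.03125 + 0.015625 + 0.0078125
    = 175/128 = 1.3671875
Since 1.3671875 > 1, Kraft's inequality is NOT satisfied.
A prefix code with these lengths CANNOT exist.

Kraft sum = 1.3671875. Not satisfied.


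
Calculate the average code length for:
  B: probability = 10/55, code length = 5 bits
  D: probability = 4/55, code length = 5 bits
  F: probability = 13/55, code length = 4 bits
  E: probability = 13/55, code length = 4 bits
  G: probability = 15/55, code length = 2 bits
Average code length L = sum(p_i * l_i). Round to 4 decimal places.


Weighted contributions p_i * l_i:
  B: (10/55) * 5 = 50/55
  D: (4/55) * 5 = 20/55
  F: (13/55) * 4 = 52/55
  E: (13/55) * 4 = 52/55
  G: (15/55) * 2 = 30/55
Sum = (50 + 20 + 52 + 52 + 30)/55 = 204/55

L = 204/55 = 3.7091 bits/symbol


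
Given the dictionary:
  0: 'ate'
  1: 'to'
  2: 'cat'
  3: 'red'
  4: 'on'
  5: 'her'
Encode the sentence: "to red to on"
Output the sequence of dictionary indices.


Look up each word in the dictionary:
  'to' -> 1
  'red' -> 3
  'to' -> 1
  'on' -> 4

Encoded: [1, 3, 1, 4]


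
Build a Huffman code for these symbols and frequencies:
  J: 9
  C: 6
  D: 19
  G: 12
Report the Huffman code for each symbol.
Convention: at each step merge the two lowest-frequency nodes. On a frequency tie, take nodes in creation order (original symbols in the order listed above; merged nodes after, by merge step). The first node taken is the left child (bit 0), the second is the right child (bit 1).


Huffman tree construction:
Step 1: Merge C(6) + J(9) = 15
Step 2: Merge G(12) + (C+J)(15) = 27
Step 3: Merge D(19) + (G+(C+J))(27) = 46
Read each symbol's code off the tree from the root (left child = 0, right child = 1).

Codes:
  J: 111 (length 3)
  C: 110 (length 3)
  D: 0 (length 1)
  G: 10 (length 2)
Average code length: 88/46 = 1.9130 bits/symbol


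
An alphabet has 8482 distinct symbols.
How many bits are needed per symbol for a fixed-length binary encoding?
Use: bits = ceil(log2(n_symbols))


log2(8482) = 13.0502
Bracket: 2^13 = 8192 < 8482 <= 2^14 = 16384
So ceil(log2(8482)) = 14

bits = ceil(log2(8482)) = ceil(13.0502) = 14 bits


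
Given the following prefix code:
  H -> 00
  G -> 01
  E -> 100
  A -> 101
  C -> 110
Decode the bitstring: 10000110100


Decoding step by step:
Bits 100 -> E
Bits 00 -> H
Bits 110 -> C
Bits 100 -> E


Decoded message: EHCE


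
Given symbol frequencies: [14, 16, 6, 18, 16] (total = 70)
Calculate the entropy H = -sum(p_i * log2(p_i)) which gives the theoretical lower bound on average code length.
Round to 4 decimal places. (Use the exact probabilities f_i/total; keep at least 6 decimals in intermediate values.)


Per-symbol terms -p_i * log2(p_i) with p_i = f_i/70:
  p = 14/70 = 0.200000: log2(p) = -2.321928, -p*log2(p) = 0.464386
  p = 16/70 = 0.228571: log2(p) = -2.129283, -p*log2(p) = 0.486693
  p = 6/70 = 0.085714: log2(p) = -3.544321, -p*log2(p) = 0.303799
  p = 18/70 = 0.257143: log2(p) = -1.959358, -p*log2(p) = 0.503835
  p = 16/70 = 0.228571: log2(p) = -2.129283, -p*log2(p) = 0.486693
H = 0.464386 + 0.486693 + 0.303799 + 0.503835 + 0.486693 = 2.245406

H = 2.2454 bits/symbol


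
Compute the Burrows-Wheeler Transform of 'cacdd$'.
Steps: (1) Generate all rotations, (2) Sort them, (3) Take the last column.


Rotations (sorted):
  0: $cacdd -> last char: d
  1: acdd$c -> last char: c
  2: cacdd$ -> last char: $
  3: cdd$ca -> last char: a
  4: d$cacd -> last char: d
  5: dd$cac -> last char: c


BWT = dc$adc


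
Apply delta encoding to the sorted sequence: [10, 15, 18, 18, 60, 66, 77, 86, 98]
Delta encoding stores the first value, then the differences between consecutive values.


First value: 10
Deltas:
  15 - 10 = 5
  18 - 15 = 3
  18 - 18 = 0
  60 - 18 = 42
  66 - 60 = 6
  77 - 66 = 11
  86 - 77 = 9
  98 - 86 = 12


Delta encoded: [10, 5, 3, 0, 42, 6, 11, 9, 12]


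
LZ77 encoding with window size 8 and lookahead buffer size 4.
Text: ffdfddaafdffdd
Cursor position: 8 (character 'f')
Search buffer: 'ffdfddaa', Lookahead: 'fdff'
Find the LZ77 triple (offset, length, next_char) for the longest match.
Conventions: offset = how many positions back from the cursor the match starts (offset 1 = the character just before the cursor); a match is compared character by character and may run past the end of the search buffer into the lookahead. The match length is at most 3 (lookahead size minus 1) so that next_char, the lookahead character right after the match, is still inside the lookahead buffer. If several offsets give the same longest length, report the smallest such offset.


Try each offset into the search buffer:
  offset=1 (pos 7, char 'a'): match length 0
  offset=2 (pos 6, char 'a'): match length 0
  offset=3 (pos 5, char 'd'): match length 0
  offset=4 (pos 4, char 'd'): match length 0
  offset=5 (pos 3, char 'f'): match length 2
  offset=6 (pos 2, char 'd'): match length 0
  offset=7 (pos 1, char 'f'): match length 3
  offset=8 (pos 0, char 'f'): match length 1
Longest match has length 3 at offset 7.
next_char = character at position 8 + 3 = 11 -> 'f'

Best match: offset=7, length=3 (matching 'fdf' starting at position 1)
LZ77 triple: (7, 3, 'f')


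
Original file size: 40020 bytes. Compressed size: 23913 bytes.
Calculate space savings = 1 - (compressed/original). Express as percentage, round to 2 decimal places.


ratio = compressed/original = 23913/40020 = 0.597526
savings = 1 - ratio = 1 - 0.597526 = 0.402474
as a percentage: 0.402474 * 100 = 40.25%

Space savings = 1 - 23913/40020 = 40.25%


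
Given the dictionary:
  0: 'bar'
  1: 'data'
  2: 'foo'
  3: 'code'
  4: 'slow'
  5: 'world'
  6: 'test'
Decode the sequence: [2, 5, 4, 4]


Look up each index in the dictionary:
  2 -> 'foo'
  5 -> 'world'
  4 -> 'slow'
  4 -> 'slow'

Decoded: "foo world slow slow"


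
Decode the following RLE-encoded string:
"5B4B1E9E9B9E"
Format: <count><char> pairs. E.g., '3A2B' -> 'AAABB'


Expanding each <count><char> pair:
  5B -> 'BBBBB'
  4B -> 'BBBB'
  1E -> 'E'
  9E -> 'EEEEEEEEE'
  9B -> 'BBBBBBBBB'
  9E -> 'EEEEEEEEE'

Decoded = BBBBBBBBBEEEEEEEEEEBBBBBBBBBEEEEEEEEE


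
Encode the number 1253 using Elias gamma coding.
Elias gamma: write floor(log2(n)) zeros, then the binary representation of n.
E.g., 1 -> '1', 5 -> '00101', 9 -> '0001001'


num_bits = floor(log2(1253)) + 1 = 11
leading_zeros = num_bits - 1 = 10
binary(1253) = 10011100101

Elias gamma(1253) = '0000000000' + '10011100101' = 000000000010011100101 (21 bits)


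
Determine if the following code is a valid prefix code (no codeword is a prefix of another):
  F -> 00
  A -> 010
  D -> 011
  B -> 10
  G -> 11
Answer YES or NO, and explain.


Checking each pair (does one codeword prefix another?):
  F='00' vs A='010': no prefix
  F='00' vs D='011': no prefix
  F='00' vs B='10': no prefix
  F='00' vs G='11': no prefix
  A='010' vs F='00': no prefix
  A='010' vs D='011': no prefix
  A='010' vs B='10': no prefix
  A='010' vs G='11': no prefix
  D='011' vs F='00': no prefix
  D='011' vs A='010': no prefix
  D='011' vs B='10': no prefix
  D='011' vs G='11': no prefix
  B='10' vs F='00': no prefix
  B='10' vs A='010': no prefix
  B='10' vs D='011': no prefix
  B='10' vs G='11': no prefix
  G='11' vs F='00': no prefix
  G='11' vs A='010': no prefix
  G='11' vs D='011': no prefix
  G='11' vs B='10': no prefix
No violation found over all pairs.

YES -- this is a valid prefix code. No codeword is a prefix of any other codeword.


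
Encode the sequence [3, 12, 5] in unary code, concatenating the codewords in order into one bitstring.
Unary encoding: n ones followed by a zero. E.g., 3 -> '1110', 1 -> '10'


Encode each number as n ones followed by a terminating 0:
  3 -> 1110 (4 bits)
  12 -> 1111111111110 (13 bits)
  5 -> 111110 (6 bits)
Total length = 4 + 13 + 6 = 23 bits.

Unary([3, 12, 5]) = 11101111111111110111110 (23 bits)
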